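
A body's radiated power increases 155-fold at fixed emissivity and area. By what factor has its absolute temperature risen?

factor ≈ 3.53

P ∝ T⁴ ⇒ T ∝ P^(1/4), so T scales by (155)^(1/4) = 3.53.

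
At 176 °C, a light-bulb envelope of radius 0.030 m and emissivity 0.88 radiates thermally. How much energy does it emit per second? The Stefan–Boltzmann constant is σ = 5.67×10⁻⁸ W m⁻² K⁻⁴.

A = 4πr² = 4π × (0.030)² = 0.0113 m².
176 °C = 449 K.
P = εσAT⁴ = 0.88 × 5.67×10⁻⁸ × 0.0113 × (449)⁴ = 0.88 × 5.67×10⁻⁸ × 0.0113 × 4.06×10^10.
P = 22.9 W.

P ≈ 22.9 W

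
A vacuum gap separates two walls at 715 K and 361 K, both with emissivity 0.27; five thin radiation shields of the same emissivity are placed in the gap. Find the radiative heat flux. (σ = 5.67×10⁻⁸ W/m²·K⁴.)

q ≈ 360 W/m²

Each of the 6 gaps contributes resistance (2/ε − 1) = 2/0.27 − 1 = 6.407; total = 38.44.
q = σ(T₁⁴ − T₂⁴) / 38.44 = 5.67×10⁻⁸ × 2.44×10^11 / 38.44 = 360 W/m².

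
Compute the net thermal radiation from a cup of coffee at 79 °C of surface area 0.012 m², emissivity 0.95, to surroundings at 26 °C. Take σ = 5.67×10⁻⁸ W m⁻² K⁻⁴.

Q ≈ 4.76 W

Convert: 79 °C = 352 K; 26 °C = 299 K.
Q = εσA(T⁴ − T_s⁴). T⁴ − T_s⁴ = (352)⁴ − (299)⁴ = 1.54×10^10 − 7.99×10^9 = 7.36×10^9 K⁴.
Q = 0.95 × 5.67×10⁻⁸ × 0.0120 × 7.36×10^9 = 4.76 W.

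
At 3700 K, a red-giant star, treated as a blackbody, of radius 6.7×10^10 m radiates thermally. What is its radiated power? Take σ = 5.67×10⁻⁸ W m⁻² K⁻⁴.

A = 4πr² = 4π × (6.7×10^10)² = 5.64×10^22 m².
P = σAT⁴ = 5.67×10⁻⁸ × 5.64×10^22 × (3700)⁴ = 5.67×10⁻⁸ × 5.64×10^22 × 1.87×10^14.
P = 5.99×10^29 W.

P ≈ 5.99×10^29 W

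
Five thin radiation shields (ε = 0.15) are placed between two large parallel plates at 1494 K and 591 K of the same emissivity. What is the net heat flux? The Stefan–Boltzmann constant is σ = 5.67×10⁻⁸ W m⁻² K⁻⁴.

Each of the 6 gaps contributes resistance (2/ε − 1) = 2/0.15 − 1 = 12.33; total = 74.00.
q = σ(T₁⁴ − T₂⁴) / 74.00 = 5.67×10⁻⁸ × 4.86×10^12 / 74.00 = 3720 W/m².

q ≈ 3720 W/m²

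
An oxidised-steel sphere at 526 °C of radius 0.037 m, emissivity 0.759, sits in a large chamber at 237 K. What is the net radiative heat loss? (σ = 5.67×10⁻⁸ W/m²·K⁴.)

Q ≈ 299 W

A = 4πr² = 4π × (0.037)² = 0.0172 m².
Convert: 526 °C = 799 K.
Q = εσA(T⁴ − T_s⁴). T⁴ − T_s⁴ = (799)⁴ − (237)⁴ = 4.08×10^11 − 3.15×10^9 = 4.04×10^11 K⁴.
Q = 0.759 × 5.67×10⁻⁸ × 0.0172 × 4.04×10^11 = 299 W.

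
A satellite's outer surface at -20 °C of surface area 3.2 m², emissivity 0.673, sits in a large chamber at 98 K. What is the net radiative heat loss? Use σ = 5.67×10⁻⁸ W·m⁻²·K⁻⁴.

Convert: -20 °C = 253 K.
Q = εσA(T⁴ − T_s⁴). T⁴ − T_s⁴ = (253)⁴ − (98)⁴ = 4.10×10^9 − 9.22×10^7 = 4.00×10^9 K⁴.
Q = 0.673 × 5.67×10⁻⁸ × 3.20 × 4.00×10^9 = 489 W.

Q ≈ 489 W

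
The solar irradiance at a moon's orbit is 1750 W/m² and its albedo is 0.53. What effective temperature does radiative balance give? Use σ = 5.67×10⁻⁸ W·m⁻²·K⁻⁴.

Power absorbed = (1−a)S·πR²; power emitted = 4πR²σT⁴. Equating and cancelling πR²:
T = ((1−a)S / 4σ)^(1/4) = (822 / (4 × 5.67×10⁻⁸))^(1/4) = (3.63×10^9)^(1/4).
T = 245 K.

T ≈ 245 K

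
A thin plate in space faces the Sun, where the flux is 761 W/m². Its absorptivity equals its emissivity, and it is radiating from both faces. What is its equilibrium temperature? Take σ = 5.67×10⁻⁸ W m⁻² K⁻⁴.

T ≈ 286 K

Absorbed flux αS = emitted flux 2εσT⁴ per unit area; with α = ε this gives T = (S/2σ)^(1/4).
T = (761 / (2 × 5.67×10⁻⁸))^(1/4) = (6.71×10^9)^(1/4).
T = 286 K.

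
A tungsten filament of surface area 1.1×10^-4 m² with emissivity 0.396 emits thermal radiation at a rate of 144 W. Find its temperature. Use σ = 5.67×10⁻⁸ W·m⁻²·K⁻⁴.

From P = εσAT⁴, T = (P / εσA)^(1/4) = (144 / (0.396 × 5.67×10⁻⁸ × 1.10×10^-4))^(1/4).
T = (5.83×10^13)^(1/4) = 2760 K.

T ≈ 2760 K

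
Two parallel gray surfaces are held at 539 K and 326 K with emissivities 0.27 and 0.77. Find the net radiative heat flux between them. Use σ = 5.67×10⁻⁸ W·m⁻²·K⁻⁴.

q ≈ 1040 W/m²

For two large parallel gray plates, q = σ(T₁⁴ − T₂⁴) / (1/ε₁ + 1/ε₂ − 1).
1/ε₁ + 1/ε₂ − 1 = 1/0.27 + 1/0.77 − 1 = 4.002.
T₁⁴ − T₂⁴ = 8.44×10^10 − 1.13×10^10 = 7.31×10^10 K⁴.
q = 5.67×10⁻⁸ × 7.31×10^10 / 4.002 = 1040 W/m².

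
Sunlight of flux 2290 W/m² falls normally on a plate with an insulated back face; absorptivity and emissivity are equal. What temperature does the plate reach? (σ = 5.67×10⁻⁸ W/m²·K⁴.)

T ≈ 448 K

Absorbed flux αS = emitted flux εσT⁴ (one radiating face); with α = ε, T = (S/σ)^(1/4).
T = (2290 / 5.67×10⁻⁸)^(1/4) = (4.04×10^10)^(1/4).
T = 448 K.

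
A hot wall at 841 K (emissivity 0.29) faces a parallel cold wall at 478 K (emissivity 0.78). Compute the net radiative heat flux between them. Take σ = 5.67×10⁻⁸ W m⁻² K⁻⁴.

For two large parallel gray plates, q = σ(T₁⁴ − T₂⁴) / (1/ε₁ + 1/ε₂ − 1).
1/ε₁ + 1/ε₂ − 1 = 1/0.29 + 1/0.78 − 1 = 3.730.
T₁⁴ − T₂⁴ = 5.00×10^11 − 5.22×10^10 = 4.48×10^11 K⁴.
q = 5.67×10⁻⁸ × 4.48×10^11 / 3.730 = 6810 W/m².

q ≈ 6810 W/m²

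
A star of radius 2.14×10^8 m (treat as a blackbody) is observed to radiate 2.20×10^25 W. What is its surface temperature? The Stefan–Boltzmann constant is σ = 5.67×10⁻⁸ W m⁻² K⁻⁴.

A = 4πr² = 4π × (2.14×10^8)² = 5.75×10^17 m².
From P = σAT⁴, T = (P / σA)^(1/4) = (2.20×10^25 / (5.67×10⁻⁸ × 5.75×10^17))^(1/4).
T = (6.74×10^14)^(1/4) = 5100 K.

T ≈ 5100 K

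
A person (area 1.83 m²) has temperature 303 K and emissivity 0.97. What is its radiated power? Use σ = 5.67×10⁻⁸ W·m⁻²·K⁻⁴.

Stefan–Boltzmann: P = εσAT⁴ = 0.97 × 5.67×10⁻⁸ × 1.83 × (303)⁴ = 0.97 × 5.67×10⁻⁸ × 1.83 × 8.43×10^9.
P = 848 W.

P ≈ 848 W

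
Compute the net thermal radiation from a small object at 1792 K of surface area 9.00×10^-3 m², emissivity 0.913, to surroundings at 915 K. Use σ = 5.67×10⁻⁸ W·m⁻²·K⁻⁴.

Q = εσA(T⁴ − T_s⁴). T⁴ − T_s⁴ = (1792)⁴ − (915)⁴ = 1.03×10^13 − 7.01×10^11 = 9.61×10^12 K⁴.
Q = 0.913 × 5.67×10⁻⁸ × 9.00×10^-3 × 9.61×10^12 = 4480 W.

Q ≈ 4480 W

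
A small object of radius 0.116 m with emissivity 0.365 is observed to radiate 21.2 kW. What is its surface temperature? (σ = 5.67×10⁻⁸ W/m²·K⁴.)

A = 4πr² = 4π × (0.116)² = 0.169 m².
From P = εσAT⁴, T = (P / εσA)^(1/4) = (21200 / (0.365 × 5.67×10⁻⁸ × 0.169))^(1/4).
T = (6.06×10^12)^(1/4) = 1570 K.

T ≈ 1570 K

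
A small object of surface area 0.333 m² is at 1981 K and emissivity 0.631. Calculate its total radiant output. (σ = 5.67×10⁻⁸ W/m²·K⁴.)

P = εσAT⁴ = 0.631 × 5.67×10⁻⁸ × 0.333 × (1981)⁴ = 0.631 × 5.67×10⁻⁸ × 0.333 × 1.54×10^13.
P = 1.83×10^5 W.

P ≈ 1.83×10^5 W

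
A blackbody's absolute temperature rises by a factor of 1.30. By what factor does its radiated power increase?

factor ≈ 2.86

P ∝ T⁴, so the power scales as (1.30)⁴ = 2.86.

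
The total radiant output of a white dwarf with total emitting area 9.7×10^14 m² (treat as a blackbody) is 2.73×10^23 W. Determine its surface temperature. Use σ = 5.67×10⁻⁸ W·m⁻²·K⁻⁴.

T ≈ 8390 K

From P = σAT⁴, T = (P / σA)^(1/4) = (2.73×10^23 / (5.67×10⁻⁸ × 9.70×10^14))^(1/4).
T = (4.96×10^15)^(1/4) = 8390 K.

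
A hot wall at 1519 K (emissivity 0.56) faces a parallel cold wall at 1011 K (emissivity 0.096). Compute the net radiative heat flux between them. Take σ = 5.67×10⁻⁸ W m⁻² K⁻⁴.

q ≈ 21700 W/m²

For two large parallel gray plates, q = σ(T₁⁴ − T₂⁴) / (1/ε₁ + 1/ε₂ − 1).
1/ε₁ + 1/ε₂ − 1 = 1/0.56 + 1/0.096 − 1 = 11.20.
T₁⁴ − T₂⁴ = 5.32×10^12 − 1.04×10^12 = 4.28×10^12 K⁴.
q = 5.67×10⁻⁸ × 4.28×10^12 / 11.20 = 21700 W/m².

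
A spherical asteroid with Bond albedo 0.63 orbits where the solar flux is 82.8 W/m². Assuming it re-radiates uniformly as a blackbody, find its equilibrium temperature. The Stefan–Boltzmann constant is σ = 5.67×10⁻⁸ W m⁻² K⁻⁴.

Power absorbed = (1−a)S·πR²; power emitted = 4πR²σT⁴. Equating and cancelling πR²:
T = ((1−a)S / 4σ)^(1/4) = (30.6 / (4 × 5.67×10⁻⁸))^(1/4) = (1.35×10^8)^(1/4).
T = 108 K.

T ≈ 108 K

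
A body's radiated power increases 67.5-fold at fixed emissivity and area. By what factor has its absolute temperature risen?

P ∝ T⁴ ⇒ T ∝ P^(1/4), so T scales by (67.5)^(1/4) = 2.87.

factor ≈ 2.87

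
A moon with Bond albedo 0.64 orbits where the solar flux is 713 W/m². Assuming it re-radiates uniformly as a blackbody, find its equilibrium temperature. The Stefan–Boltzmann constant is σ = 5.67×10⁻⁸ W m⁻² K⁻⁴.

T ≈ 183 K

Power absorbed = (1−a)S·πR²; power emitted = 4πR²σT⁴. Equating and cancelling πR²:
T = ((1−a)S / 4σ)^(1/4) = (257 / (4 × 5.67×10⁻⁸))^(1/4) = (1.13×10^9)^(1/4).
T = 183 K.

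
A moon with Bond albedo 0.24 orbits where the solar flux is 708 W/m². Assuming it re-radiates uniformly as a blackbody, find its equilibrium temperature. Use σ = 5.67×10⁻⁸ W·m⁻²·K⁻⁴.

T ≈ 221 K

Power absorbed = (1−a)S·πR²; power emitted = 4πR²σT⁴. Equating and cancelling πR²:
T = ((1−a)S / 4σ)^(1/4) = (538 / (4 × 5.67×10⁻⁸))^(1/4) = (2.37×10^9)^(1/4).
T = 221 K.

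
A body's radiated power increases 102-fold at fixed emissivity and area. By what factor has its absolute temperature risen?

factor ≈ 3.18

P ∝ T⁴ ⇒ T ∝ P^(1/4), so T scales by (102)^(1/4) = 3.18.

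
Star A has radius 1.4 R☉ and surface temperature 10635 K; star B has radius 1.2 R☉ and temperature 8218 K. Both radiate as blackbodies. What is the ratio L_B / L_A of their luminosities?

L = 4πR²σT⁴ ∝ R²T⁴, so L_B/L_A = (1.2/1.4)² × (8218/10635)⁴ = 0.735 × 0.357 = 0.262.

L_B/L_A ≈ 0.262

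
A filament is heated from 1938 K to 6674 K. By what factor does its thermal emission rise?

P ∝ T⁴, so the ratio is (6674/1938)⁴ = (3.444)⁴ = 141.

ratio ≈ 141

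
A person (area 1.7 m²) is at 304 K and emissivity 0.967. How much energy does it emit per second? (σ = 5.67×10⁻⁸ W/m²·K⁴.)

P ≈ 796 W

Stefan–Boltzmann: P = εσAT⁴ = 0.967 × 5.67×10⁻⁸ × 1.70 × (304)⁴ = 0.967 × 5.67×10⁻⁸ × 1.70 × 8.54×10^9.
P = 796 W.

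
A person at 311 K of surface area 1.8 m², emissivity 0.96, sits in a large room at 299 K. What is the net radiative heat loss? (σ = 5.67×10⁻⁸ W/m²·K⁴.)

Q = εσA(T⁴ − T_s⁴). T⁴ − T_s⁴ = (311)⁴ − (299)⁴ = 9.35×10^9 − 7.99×10^9 = 1.36×10^9 K⁴.
Q = 0.96 × 5.67×10⁻⁸ × 1.80 × 1.36×10^9 = 133 W.

Q ≈ 133 W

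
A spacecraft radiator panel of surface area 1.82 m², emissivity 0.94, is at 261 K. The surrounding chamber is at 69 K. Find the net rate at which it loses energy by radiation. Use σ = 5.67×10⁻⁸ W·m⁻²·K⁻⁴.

Q = εσA(T⁴ − T_s⁴). T⁴ − T_s⁴ = (261)⁴ − (69)⁴ = 4.64×10^9 − 2.27×10^7 = 4.62×10^9 K⁴.
Q = 0.94 × 5.67×10⁻⁸ × 1.82 × 4.62×10^9 = 448 W.

Q ≈ 448 W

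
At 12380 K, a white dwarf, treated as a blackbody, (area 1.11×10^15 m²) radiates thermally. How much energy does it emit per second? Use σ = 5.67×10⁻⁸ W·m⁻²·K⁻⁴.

P ≈ 1.48×10^24 W

P = σAT⁴ = 5.67×10⁻⁸ × 1.11×10^15 × (12380)⁴ = 5.67×10⁻⁸ × 1.11×10^15 × 2.35×10^16.
P = 1.48×10^24 W.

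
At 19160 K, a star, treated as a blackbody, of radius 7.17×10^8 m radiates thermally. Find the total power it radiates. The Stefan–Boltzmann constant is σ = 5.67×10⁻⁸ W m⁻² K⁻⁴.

A = 4πr² = 4π × (7.17×10^8)² = 6.46×10^18 m².
P = σAT⁴ = 5.67×10⁻⁸ × 6.46×10^18 × (19160)⁴ = 5.67×10⁻⁸ × 6.46×10^18 × 1.35×10^17.
P = 4.94×10^28 W.

P ≈ 4.94×10^28 W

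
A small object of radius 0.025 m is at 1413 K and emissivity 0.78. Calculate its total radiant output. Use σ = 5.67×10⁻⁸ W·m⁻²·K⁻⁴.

P ≈ 1380 W

A = 4πr² = 4π × (0.025)² = 7.85×10^-3 m².
Stefan–Boltzmann: P = εσAT⁴ = 0.78 × 5.67×10⁻⁸ × 7.85×10^-3 × (1413)⁴ = 0.78 × 5.67×10⁻⁸ × 7.85×10^-3 × 3.99×10^12.
P = 1380 W.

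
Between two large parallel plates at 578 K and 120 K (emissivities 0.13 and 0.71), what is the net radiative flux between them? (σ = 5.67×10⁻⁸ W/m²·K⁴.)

For two large parallel gray plates, q = σ(T₁⁴ − T₂⁴) / (1/ε₁ + 1/ε₂ − 1).
1/ε₁ + 1/ε₂ − 1 = 1/0.13 + 1/0.71 − 1 = 8.101.
T₁⁴ − T₂⁴ = 1.12×10^11 − 2.07×10^8 = 1.11×10^11 K⁴.
q = 5.67×10⁻⁸ × 1.11×10^11 / 8.101 = 780 W/m².

q ≈ 780 W/m²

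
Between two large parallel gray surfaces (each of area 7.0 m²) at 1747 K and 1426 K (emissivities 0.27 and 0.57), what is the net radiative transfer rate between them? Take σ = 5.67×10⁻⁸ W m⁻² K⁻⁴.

Q ≈ 4.61×10^5 W

For two large parallel gray plates, q = σ(T₁⁴ − T₂⁴) / (1/ε₁ + 1/ε₂ − 1).
1/ε₁ + 1/ε₂ − 1 = 1/0.27 + 1/0.57 − 1 = 4.458.
T₁⁴ − T₂⁴ = 9.31×10^12 − 4.14×10^12 = 5.18×10^12 K⁴.
q = 5.67×10⁻⁸ × 5.18×10^12 / 4.458 = 65900 W/m².
Q = q·A = 65900 × 7.0 = 4.61×10^5 W.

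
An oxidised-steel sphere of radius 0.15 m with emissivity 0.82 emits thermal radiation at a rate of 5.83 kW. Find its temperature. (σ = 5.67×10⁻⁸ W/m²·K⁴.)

A = 4πr² = 4π × (0.15)² = 0.283 m².
From P = εσAT⁴, T = (P / εσA)^(1/4) = (5830 / (0.82 × 5.67×10⁻⁸ × 0.283))^(1/4).
T = (4.43×10^11)^(1/4) = 816 K.

T ≈ 816 K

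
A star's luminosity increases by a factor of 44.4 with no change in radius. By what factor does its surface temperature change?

factor ≈ 2.58

P ∝ T⁴ ⇒ T ∝ P^(1/4), so T scales by (44.4)^(1/4) = 2.58.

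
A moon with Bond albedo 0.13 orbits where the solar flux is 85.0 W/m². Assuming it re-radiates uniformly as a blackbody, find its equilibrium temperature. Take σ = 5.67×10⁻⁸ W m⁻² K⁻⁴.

Power absorbed = (1−a)S·πR²; power emitted = 4πR²σT⁴. Equating and cancelling πR²:
T = ((1−a)S / 4σ)^(1/4) = (74.0 / (4 × 5.67×10⁻⁸))^(1/4) = (3.26×10^8)^(1/4).
T = 134 K.

T ≈ 134 K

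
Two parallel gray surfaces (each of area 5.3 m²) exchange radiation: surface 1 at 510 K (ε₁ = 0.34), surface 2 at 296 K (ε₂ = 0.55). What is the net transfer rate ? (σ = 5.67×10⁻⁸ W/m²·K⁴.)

For two large parallel gray plates, q = σ(T₁⁴ − T₂⁴) / (1/ε₁ + 1/ε₂ − 1).
1/ε₁ + 1/ε₂ − 1 = 1/0.34 + 1/0.55 − 1 = 3.759.
T₁⁴ − T₂⁴ = 6.77×10^10 − 7.68×10^9 = 6.00×10^10 K⁴.
q = 5.67×10⁻⁸ × 6.00×10^10 / 3.759 = 905 W/m².
Q = q·A = 905 × 5.3 = 4790 W.

Q ≈ 4790 W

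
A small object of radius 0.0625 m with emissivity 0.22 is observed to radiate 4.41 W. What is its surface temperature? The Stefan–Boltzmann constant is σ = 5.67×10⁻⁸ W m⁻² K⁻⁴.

A = 4πr² = 4π × (0.0625)² = 0.0491 m².
From P = εσAT⁴, T = (P / εσA)^(1/4) = (4.41 / (0.22 × 5.67×10⁻⁸ × 0.0491))^(1/4).
T = (7.20×10^9)^(1/4) = 291 K.

T ≈ 291 K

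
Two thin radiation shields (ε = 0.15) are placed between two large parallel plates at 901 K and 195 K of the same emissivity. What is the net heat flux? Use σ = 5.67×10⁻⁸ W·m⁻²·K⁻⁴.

q ≈ 1010 W/m²

Each of the 3 gaps contributes resistance (2/ε − 1) = 2/0.15 − 1 = 12.33; total = 37.00.
q = σ(T₁⁴ − T₂⁴) / 37.00 = 5.67×10⁻⁸ × 6.58×10^11 / 37.00 = 1010 W/m².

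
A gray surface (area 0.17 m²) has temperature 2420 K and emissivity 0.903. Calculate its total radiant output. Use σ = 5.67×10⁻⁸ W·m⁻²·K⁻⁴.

Stefan–Boltzmann: P = εσAT⁴ = 0.903 × 5.67×10⁻⁸ × 0.170 × (2420)⁴ = 0.903 × 5.67×10⁻⁸ × 0.170 × 3.43×10^13.
P = 2.99×10^5 W.

P ≈ 2.99×10^5 W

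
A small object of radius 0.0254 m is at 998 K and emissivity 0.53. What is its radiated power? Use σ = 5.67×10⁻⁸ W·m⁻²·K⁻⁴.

P ≈ 242 W

A = 4πr² = 4π × (0.0254)² = 8.11×10^-3 m².
Stefan–Boltzmann: P = εσAT⁴ = 0.53 × 5.67×10⁻⁸ × 8.11×10^-3 × (998)⁴ = 0.53 × 5.67×10⁻⁸ × 8.11×10^-3 × 9.92×10^11.
P = 242 W.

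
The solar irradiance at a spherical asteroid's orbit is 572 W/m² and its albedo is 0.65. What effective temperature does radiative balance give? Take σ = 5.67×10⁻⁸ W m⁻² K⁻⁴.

Power absorbed = (1−a)S·πR²; power emitted = 4πR²σT⁴. Equating and cancelling πR²:
T = ((1−a)S / 4σ)^(1/4) = (200 / (4 × 5.67×10⁻⁸))^(1/4) = (8.83×10^8)^(1/4).
T = 172 K.

T ≈ 172 K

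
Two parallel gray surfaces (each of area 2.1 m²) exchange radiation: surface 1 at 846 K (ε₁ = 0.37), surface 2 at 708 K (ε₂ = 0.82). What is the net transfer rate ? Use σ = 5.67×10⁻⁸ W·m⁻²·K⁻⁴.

For two large parallel gray plates, q = σ(T₁⁴ − T₂⁴) / (1/ε₁ + 1/ε₂ − 1).
1/ε₁ + 1/ε₂ − 1 = 1/0.37 + 1/0.82 − 1 = 2.922.
T₁⁴ − T₂⁴ = 5.12×10^11 − 2.51×10^11 = 2.61×10^11 K⁴.
q = 5.67×10⁻⁸ × 2.61×10^11 / 2.922 = 5060 W/m².
Q = q·A = 5060 × 2.1 = 10600 W.

Q ≈ 10600 W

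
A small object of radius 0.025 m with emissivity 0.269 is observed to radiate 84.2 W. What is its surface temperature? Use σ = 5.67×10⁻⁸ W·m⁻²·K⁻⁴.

T ≈ 916 K

A = 4πr² = 4π × (0.025)² = 7.85×10^-3 m².
From P = εσAT⁴, T = (P / εσA)^(1/4) = (84.2 / (0.269 × 5.67×10⁻⁸ × 7.85×10^-3))^(1/4).
T = (7.03×10^11)^(1/4) = 916 K.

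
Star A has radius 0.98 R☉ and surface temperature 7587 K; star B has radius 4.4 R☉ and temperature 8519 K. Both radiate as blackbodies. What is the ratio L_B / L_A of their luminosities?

L_B/L_A ≈ 32.0

L = 4πR²σT⁴ ∝ R²T⁴, so L_B/L_A = (4.4/0.98)² × (8519/7587)⁴ = 20.2 × 1.59 = 32.0.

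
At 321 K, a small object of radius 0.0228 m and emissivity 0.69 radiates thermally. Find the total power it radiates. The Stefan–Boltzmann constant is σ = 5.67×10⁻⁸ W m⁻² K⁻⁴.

P ≈ 2.71 W

A = 4πr² = 4π × (0.0228)² = 6.53×10^-3 m².
Stefan–Boltzmann: P = εσAT⁴ = 0.69 × 5.67×10⁻⁸ × 6.53×10^-3 × (321)⁴ = 0.69 × 5.67×10⁻⁸ × 6.53×10^-3 × 1.06×10^10.
P = 2.71 W.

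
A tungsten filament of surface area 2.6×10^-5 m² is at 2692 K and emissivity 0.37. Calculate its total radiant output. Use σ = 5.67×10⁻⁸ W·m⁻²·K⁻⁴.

P ≈ 28.6 W

Stefan–Boltzmann: P = εσAT⁴ = 0.37 × 5.67×10⁻⁸ × 2.60×10^-5 × (2692)⁴ = 0.37 × 5.67×10⁻⁸ × 2.60×10^-5 × 5.25×10^13.
P = 28.6 W.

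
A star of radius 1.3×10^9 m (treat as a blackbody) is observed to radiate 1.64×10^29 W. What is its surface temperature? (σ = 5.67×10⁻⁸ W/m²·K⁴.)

A = 4πr² = 4π × (1.3×10^9)² = 2.12×10^19 m².
From P = σAT⁴, T = (P / σA)^(1/4) = (1.64×10^29 / (5.67×10⁻⁸ × 2.12×10^19))^(1/4).
T = (1.36×10^17)^(1/4) = 19200 K.

T ≈ 19200 K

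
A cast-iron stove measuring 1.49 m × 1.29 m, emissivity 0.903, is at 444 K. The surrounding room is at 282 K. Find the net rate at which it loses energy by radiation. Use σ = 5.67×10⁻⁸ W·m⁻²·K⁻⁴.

A = 1.49 × 1.29 = 1.92 m².
Q = εσA(T⁴ − T_s⁴). T⁴ − T_s⁴ = (444)⁴ − (282)⁴ = 3.89×10^10 − 6.32×10^9 = 3.25×10^10 K⁴.
Q = 0.903 × 5.67×10⁻⁸ × 1.92 × 3.25×10^10 = 3200 W.

Q ≈ 3200 W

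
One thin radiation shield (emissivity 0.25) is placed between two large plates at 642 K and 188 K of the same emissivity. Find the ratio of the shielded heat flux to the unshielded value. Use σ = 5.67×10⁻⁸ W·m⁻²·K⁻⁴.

With N identical shields there are N+1 = 2 gaps in series, each with the same radiative resistance, so the flux falls to 1/(N+1) of its unshielded value.

ratio ≈ 0.500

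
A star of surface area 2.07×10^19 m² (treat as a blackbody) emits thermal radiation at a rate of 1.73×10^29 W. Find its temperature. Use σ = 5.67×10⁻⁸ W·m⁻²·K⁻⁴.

From P = σAT⁴, T = (P / σA)^(1/4) = (1.73×10^29 / (5.67×10⁻⁸ × 2.07×10^19))^(1/4).
T = (1.47×10^17)^(1/4) = 19600 K.

T ≈ 19600 K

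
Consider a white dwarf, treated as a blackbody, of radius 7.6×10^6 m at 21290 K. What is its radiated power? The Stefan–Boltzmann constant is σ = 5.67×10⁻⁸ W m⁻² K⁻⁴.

A = 4πr² = 4π × (7.6×10^6)² = 7.26×10^14 m².
P = σAT⁴ = 5.67×10⁻⁸ × 7.26×10^14 × (21290)⁴ = 5.67×10⁻⁸ × 7.26×10^14 × 2.05×10^17.
P = 8.46×10^24 W.

P ≈ 8.46×10^24 W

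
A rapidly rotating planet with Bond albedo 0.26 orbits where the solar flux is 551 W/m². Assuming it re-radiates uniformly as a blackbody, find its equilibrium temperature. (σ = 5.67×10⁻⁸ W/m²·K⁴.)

T ≈ 206 K

Power absorbed = (1−a)S·πR²; power emitted = 4πR²σT⁴. Equating and cancelling πR²:
T = ((1−a)S / 4σ)^(1/4) = (408 / (4 × 5.67×10⁻⁸))^(1/4) = (1.80×10^9)^(1/4).
T = 206 K.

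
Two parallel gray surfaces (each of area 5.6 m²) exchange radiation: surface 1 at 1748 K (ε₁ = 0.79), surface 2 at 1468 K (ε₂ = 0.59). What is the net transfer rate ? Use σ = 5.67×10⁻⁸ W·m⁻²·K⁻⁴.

Q ≈ 7.60×10^5 W

For two large parallel gray plates, q = σ(T₁⁴ − T₂⁴) / (1/ε₁ + 1/ε₂ − 1).
1/ε₁ + 1/ε₂ − 1 = 1/0.79 + 1/0.59 − 1 = 1.961.
T₁⁴ − T₂⁴ = 9.34×10^12 − 4.64×10^12 = 4.69×10^12 K⁴.
q = 5.67×10⁻⁸ × 4.69×10^12 / 1.961 = 1.36×10^5 W/m².
Q = q·A = 1.36×10^5 × 5.6 = 7.60×10^5 W.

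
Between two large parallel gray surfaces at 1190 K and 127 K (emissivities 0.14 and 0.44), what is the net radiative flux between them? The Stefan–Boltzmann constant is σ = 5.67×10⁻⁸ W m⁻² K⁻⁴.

For two large parallel gray plates, q = σ(T₁⁴ − T₂⁴) / (1/ε₁ + 1/ε₂ − 1).
1/ε₁ + 1/ε₂ − 1 = 1/0.14 + 1/0.44 − 1 = 8.416.
T₁⁴ − T₂⁴ = 2.01×10^12 − 2.60×10^8 = 2.01×10^12 K⁴.
q = 5.67×10⁻⁸ × 2.01×10^12 / 8.416 = 13500 W/m².

q ≈ 13500 W/m²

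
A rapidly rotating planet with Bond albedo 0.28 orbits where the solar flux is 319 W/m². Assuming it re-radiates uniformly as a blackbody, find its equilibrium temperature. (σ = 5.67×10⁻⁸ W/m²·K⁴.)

T ≈ 178 K

Power absorbed = (1−a)S·πR²; power emitted = 4πR²σT⁴. Equating and cancelling πR²:
T = ((1−a)S / 4σ)^(1/4) = (230 / (4 × 5.67×10⁻⁸))^(1/4) = (1.01×10^9)^(1/4).
T = 178 K.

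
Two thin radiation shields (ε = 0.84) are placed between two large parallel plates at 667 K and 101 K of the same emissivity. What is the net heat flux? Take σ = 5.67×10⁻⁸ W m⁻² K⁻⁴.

q ≈ 2710 W/m²

Each of the 3 gaps contributes resistance (2/ε − 1) = 2/0.84 − 1 = 1.381; total = 4.143.
q = σ(T₁⁴ − T₂⁴) / 4.143 = 5.67×10⁻⁸ × 1.98×10^11 / 4.143 = 2710 W/m².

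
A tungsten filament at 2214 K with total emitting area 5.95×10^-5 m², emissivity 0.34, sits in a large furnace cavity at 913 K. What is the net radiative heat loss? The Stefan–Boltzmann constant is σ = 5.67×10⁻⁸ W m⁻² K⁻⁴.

Q ≈ 26.8 W

Q = εσA(T⁴ − T_s⁴). T⁴ − T_s⁴ = (2214)⁴ − (913)⁴ = 2.40×10^13 − 6.95×10^11 = 2.33×10^13 K⁴.
Q = 0.34 × 5.67×10⁻⁸ × 5.95×10^-5 × 2.33×10^13 = 26.8 W.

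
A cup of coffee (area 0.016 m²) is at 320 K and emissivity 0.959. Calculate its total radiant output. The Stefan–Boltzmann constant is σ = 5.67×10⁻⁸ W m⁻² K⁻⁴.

Stefan–Boltzmann: P = εσAT⁴ = 0.959 × 5.67×10⁻⁸ × 0.0160 × (320)⁴ = 0.959 × 5.67×10⁻⁸ × 0.0160 × 1.05×10^10.
P = 9.12 W.

P ≈ 9.12 W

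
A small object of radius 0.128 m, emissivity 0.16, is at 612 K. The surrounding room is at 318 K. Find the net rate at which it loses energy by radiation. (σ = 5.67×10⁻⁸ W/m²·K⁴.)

A = 4πr² = 4π × (0.128)² = 0.206 m².
Q = εσA(T⁴ − T_s⁴). T⁴ − T_s⁴ = (612)⁴ − (318)⁴ = 1.40×10^11 − 1.02×10^10 = 1.30×10^11 K⁴.
Q = 0.16 × 5.67×10⁻⁸ × 0.206 × 1.30×10^11 = 243 W.

Q ≈ 243 W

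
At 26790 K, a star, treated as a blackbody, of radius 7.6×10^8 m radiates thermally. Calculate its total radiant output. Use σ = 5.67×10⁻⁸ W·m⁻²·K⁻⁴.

P ≈ 2.12×10^29 W

A = 4πr² = 4π × (7.6×10^8)² = 7.26×10^18 m².
P = σAT⁴ = 5.67×10⁻⁸ × 7.26×10^18 × (26790)⁴ = 5.67×10⁻⁸ × 7.26×10^18 × 5.15×10^17.
P = 2.12×10^29 W.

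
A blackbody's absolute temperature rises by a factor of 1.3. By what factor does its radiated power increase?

P ∝ T⁴, so the power scales as (1.3)⁴ = 2.86.

factor ≈ 2.86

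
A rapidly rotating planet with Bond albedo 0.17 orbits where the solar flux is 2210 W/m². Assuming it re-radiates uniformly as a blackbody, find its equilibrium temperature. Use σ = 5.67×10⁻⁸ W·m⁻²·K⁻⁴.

T ≈ 300 K

Power absorbed = (1−a)S·πR²; power emitted = 4πR²σT⁴. Equating and cancelling πR²:
T = ((1−a)S / 4σ)^(1/4) = (1830 / (4 × 5.67×10⁻⁸))^(1/4) = (8.09×10^9)^(1/4).
T = 300 K.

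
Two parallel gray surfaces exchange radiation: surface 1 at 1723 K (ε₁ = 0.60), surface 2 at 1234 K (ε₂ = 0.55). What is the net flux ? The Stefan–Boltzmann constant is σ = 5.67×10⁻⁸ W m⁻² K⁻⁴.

For two large parallel gray plates, q = σ(T₁⁴ − T₂⁴) / (1/ε₁ + 1/ε₂ − 1).
1/ε₁ + 1/ε₂ − 1 = 1/0.60 + 1/0.55 − 1 = 2.485.
T₁⁴ − T₂⁴ = 8.81×10^12 − 2.32×10^12 = 6.49×10^12 K⁴.
q = 5.67×10⁻⁸ × 6.49×10^12 / 2.485 = 1.48×10^5 W/m².

q ≈ 1.48×10^5 W/m²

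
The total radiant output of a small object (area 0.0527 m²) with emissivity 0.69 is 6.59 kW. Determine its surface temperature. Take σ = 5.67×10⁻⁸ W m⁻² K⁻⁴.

From P = εσAT⁴, T = (P / εσA)^(1/4) = (6590 / (0.69 × 5.67×10⁻⁸ × 0.0527))^(1/4).
T = (3.20×10^12)^(1/4) = 1340 K.

T ≈ 1340 K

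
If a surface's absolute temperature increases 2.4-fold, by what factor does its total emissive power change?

P ∝ T⁴, so the power scales as (2.4)⁴ = 33.2.

factor ≈ 33.2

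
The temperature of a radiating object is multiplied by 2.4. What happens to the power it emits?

P ∝ T⁴, so the power scales as (2.4)⁴ = 33.2.

factor ≈ 33.2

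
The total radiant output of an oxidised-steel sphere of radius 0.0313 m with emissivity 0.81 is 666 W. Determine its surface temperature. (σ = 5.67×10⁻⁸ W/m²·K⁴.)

T ≈ 1040 K

A = 4πr² = 4π × (0.0313)² = 0.0123 m².
From P = εσAT⁴, T = (P / εσA)^(1/4) = (666 / (0.81 × 5.67×10⁻⁸ × 0.0123))^(1/4).
T = (1.18×10^12)^(1/4) = 1040 K.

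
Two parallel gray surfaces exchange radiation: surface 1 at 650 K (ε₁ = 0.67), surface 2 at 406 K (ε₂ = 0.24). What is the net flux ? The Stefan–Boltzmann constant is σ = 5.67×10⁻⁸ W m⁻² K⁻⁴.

q ≈ 1840 W/m²

For two large parallel gray plates, q = σ(T₁⁴ − T₂⁴) / (1/ε₁ + 1/ε₂ − 1).
1/ε₁ + 1/ε₂ − 1 = 1/0.67 + 1/0.24 − 1 = 4.659.
T₁⁴ − T₂⁴ = 1.79×10^11 − 2.72×10^10 = 1.51×10^11 K⁴.
q = 5.67×10⁻⁸ × 1.51×10^11 / 4.659 = 1840 W/m².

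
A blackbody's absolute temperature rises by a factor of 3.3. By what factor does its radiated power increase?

factor ≈ 119

P ∝ T⁴, so the power scales as (3.3)⁴ = 119.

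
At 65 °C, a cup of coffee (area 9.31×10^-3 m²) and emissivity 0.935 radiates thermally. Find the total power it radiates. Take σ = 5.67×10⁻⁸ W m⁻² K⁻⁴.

P ≈ 6.44 W

65 °C = 338 K.
Stefan–Boltzmann: P = εσAT⁴ = 0.935 × 5.67×10⁻⁸ × 9.31×10^-3 × (338)⁴ = 0.935 × 5.67×10⁻⁸ × 9.31×10^-3 × 1.31×10^10.
P = 6.44 W.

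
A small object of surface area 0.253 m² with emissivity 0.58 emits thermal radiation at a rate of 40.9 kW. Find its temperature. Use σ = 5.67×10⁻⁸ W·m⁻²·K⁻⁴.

T ≈ 1490 K

From P = εσAT⁴, T = (P / εσA)^(1/4) = (40900 / (0.58 × 5.67×10⁻⁸ × 0.253))^(1/4).
T = (4.92×10^12)^(1/4) = 1490 K.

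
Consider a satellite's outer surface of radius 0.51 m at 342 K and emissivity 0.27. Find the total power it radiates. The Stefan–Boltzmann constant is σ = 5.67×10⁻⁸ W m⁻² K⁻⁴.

A = 4πr² = 4π × (0.51)² = 3.27 m².
P = εσAT⁴ = 0.27 × 5.67×10⁻⁸ × 3.27 × (342)⁴ = 0.27 × 5.67×10⁻⁸ × 3.27 × 1.37×10^10.
P = 685 W.

P ≈ 685 W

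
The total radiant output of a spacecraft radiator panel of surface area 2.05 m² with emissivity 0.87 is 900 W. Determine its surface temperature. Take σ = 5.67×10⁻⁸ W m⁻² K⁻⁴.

T ≈ 307 K

From P = εσAT⁴, T = (P / εσA)^(1/4) = (900 / (0.87 × 5.67×10⁻⁸ × 2.05))^(1/4).
T = (8.90×10^9)^(1/4) = 307 K.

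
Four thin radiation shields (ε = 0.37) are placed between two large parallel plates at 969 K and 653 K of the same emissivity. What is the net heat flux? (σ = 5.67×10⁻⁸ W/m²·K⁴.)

q ≈ 1800 W/m²

Each of the 5 gaps contributes resistance (2/ε − 1) = 2/0.37 − 1 = 4.405; total = 22.03.
q = σ(T₁⁴ − T₂⁴) / 22.03 = 5.67×10⁻⁸ × 7.00×10^11 / 22.03 = 1800 W/m².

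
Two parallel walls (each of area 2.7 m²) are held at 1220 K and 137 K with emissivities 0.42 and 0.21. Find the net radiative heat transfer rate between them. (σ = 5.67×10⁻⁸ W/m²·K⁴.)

For two large parallel gray plates, q = σ(T₁⁴ − T₂⁴) / (1/ε₁ + 1/ε₂ − 1).
1/ε₁ + 1/ε₂ − 1 = 1/0.42 + 1/0.21 − 1 = 6.143.
T₁⁴ − T₂⁴ = 2.22×10^12 − 3.52×10^8 = 2.21×10^12 K⁴.
q = 5.67×10⁻⁸ × 2.21×10^12 / 6.143 = 20400 W/m².
Q = q·A = 20400 × 2.7 = 55200 W.

Q ≈ 55200 W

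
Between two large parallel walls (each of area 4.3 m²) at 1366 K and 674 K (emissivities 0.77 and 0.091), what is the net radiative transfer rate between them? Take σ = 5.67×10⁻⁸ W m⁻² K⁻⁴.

For two large parallel gray plates, q = σ(T₁⁴ − T₂⁴) / (1/ε₁ + 1/ε₂ − 1).
1/ε₁ + 1/ε₂ − 1 = 1/0.77 + 1/0.091 − 1 = 11.29.
T₁⁴ − T₂⁴ = 3.48×10^12 − 2.06×10^11 = 3.28×10^12 K⁴.
q = 5.67×10⁻⁸ × 3.28×10^12 / 11.29 = 16500 W/m².
Q = q·A = 16500 × 4.3 = 70700 W.

Q ≈ 70700 W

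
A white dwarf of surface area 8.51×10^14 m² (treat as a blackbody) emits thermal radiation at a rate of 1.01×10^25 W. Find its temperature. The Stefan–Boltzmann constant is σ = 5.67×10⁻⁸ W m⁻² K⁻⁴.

T ≈ 21400 K

From P = σAT⁴, T = (P / σA)^(1/4) = (1.01×10^25 / (5.67×10⁻⁸ × 8.51×10^14))^(1/4).
T = (2.09×10^17)^(1/4) = 21400 K.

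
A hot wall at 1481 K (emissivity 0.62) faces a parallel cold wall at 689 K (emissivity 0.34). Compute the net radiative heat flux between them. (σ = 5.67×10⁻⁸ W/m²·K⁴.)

q ≈ 73200 W/m²

For two large parallel gray plates, q = σ(T₁⁴ − T₂⁴) / (1/ε₁ + 1/ε₂ − 1).
1/ε₁ + 1/ε₂ − 1 = 1/0.62 + 1/0.34 − 1 = 3.554.
T₁⁴ − T₂⁴ = 4.81×10^12 − 2.25×10^11 = 4.59×10^12 K⁴.
q = 5.67×10⁻⁸ × 4.59×10^12 / 3.554 = 73200 W/m².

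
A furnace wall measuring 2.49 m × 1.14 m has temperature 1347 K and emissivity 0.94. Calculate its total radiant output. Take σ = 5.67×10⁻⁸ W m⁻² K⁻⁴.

A = 2.49 × 1.14 = 2.84 m².
Stefan–Boltzmann: P = εσAT⁴ = 0.94 × 5.67×10⁻⁸ × 2.84 × (1347)⁴ = 0.94 × 5.67×10⁻⁸ × 2.84 × 3.29×10^12.
P = 4.98×10^5 W.

P ≈ 4.98×10^5 W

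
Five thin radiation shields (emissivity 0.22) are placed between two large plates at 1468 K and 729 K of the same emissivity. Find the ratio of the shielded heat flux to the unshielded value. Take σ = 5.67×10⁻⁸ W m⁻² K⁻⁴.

ratio ≈ 0.167

With N identical shields there are N+1 = 6 gaps in series, each with the same radiative resistance, so the flux falls to 1/(N+1) of its unshielded value.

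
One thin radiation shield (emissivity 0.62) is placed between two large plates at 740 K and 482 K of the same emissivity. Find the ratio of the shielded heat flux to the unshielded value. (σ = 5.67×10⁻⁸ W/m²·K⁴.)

ratio ≈ 0.500

With N identical shields there are N+1 = 2 gaps in series, each with the same radiative resistance, so the flux falls to 1/(N+1) of its unshielded value.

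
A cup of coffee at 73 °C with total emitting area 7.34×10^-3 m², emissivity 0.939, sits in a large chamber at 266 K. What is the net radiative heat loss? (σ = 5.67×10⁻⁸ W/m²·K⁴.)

Convert: 73 °C = 346 K.
Q = εσA(T⁴ − T_s⁴). T⁴ − T_s⁴ = (346)⁴ − (266)⁴ = 1.43×10^10 − 5.01×10^9 = 9.33×10^9 K⁴.
Q = 0.939 × 5.67×10⁻⁸ × 7.34×10^-3 × 9.33×10^9 = 3.64 W.

Q ≈ 3.64 W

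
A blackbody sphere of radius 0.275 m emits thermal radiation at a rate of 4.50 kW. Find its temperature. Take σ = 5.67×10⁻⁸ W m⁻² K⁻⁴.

T ≈ 538 K

A = 4πr² = 4π × (0.275)² = 0.950 m².
From P = σAT⁴, T = (P / σA)^(1/4) = (4500 / (5.67×10⁻⁸ × 0.950))^(1/4).
T = (8.35×10^10)^(1/4) = 538 K.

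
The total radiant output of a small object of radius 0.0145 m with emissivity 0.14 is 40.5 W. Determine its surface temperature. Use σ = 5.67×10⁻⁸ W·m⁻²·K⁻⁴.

A = 4πr² = 4π × (0.0145)² = 2.64×10^-3 m².
From P = εσAT⁴, T = (P / εσA)^(1/4) = (40.5 / (0.14 × 5.67×10⁻⁸ × 2.64×10^-3))^(1/4).
T = (1.93×10^12)^(1/4) = 1180 K.

T ≈ 1180 K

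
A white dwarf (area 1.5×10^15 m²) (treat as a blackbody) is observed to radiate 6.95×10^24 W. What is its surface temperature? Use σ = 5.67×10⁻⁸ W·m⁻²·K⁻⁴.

From P = σAT⁴, T = (P / σA)^(1/4) = (6.95×10^24 / (5.67×10⁻⁸ × 1.50×10^15))^(1/4).
T = (8.17×10^16)^(1/4) = 16900 K.

T ≈ 16900 K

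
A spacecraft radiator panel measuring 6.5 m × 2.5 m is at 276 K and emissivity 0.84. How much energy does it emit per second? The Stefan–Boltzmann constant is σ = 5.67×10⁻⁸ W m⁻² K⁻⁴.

P ≈ 4490 W

A = 6.5 × 2.5 = 16.2 m².
Stefan–Boltzmann: P = εσAT⁴ = 0.84 × 5.67×10⁻⁸ × 16.2 × (276)⁴ = 0.84 × 5.67×10⁻⁸ × 16.2 × 5.80×10^9.
P = 4490 W.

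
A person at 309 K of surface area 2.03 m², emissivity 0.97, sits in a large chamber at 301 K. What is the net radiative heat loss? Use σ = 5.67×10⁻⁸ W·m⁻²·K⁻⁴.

Q ≈ 101 W

Q = εσA(T⁴ − T_s⁴). T⁴ − T_s⁴ = (309)⁴ − (301)⁴ = 9.12×10^9 − 8.21×10^9 = 9.08×10^8 K⁴.
Q = 0.97 × 5.67×10⁻⁸ × 2.03 × 9.08×10^8 = 101 W.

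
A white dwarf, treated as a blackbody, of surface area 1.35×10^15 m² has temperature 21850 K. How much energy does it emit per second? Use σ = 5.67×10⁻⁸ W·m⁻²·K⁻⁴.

P = σAT⁴ = 5.67×10⁻⁸ × 1.35×10^15 × (21850)⁴ = 5.67×10⁻⁸ × 1.35×10^15 × 2.28×10^17.
P = 1.74×10^25 W.

P ≈ 1.74×10^25 W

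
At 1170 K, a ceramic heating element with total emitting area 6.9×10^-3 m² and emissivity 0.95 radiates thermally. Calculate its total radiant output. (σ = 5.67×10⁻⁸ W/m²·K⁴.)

P ≈ 696 W

P = εσAT⁴ = 0.95 × 5.67×10⁻⁸ × 6.90×10^-3 × (1170)⁴ = 0.95 × 5.67×10⁻⁸ × 6.90×10^-3 × 1.87×10^12.
P = 696 W.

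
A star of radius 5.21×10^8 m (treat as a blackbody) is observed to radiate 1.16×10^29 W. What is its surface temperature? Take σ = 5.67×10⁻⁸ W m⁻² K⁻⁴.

A = 4πr² = 4π × (5.21×10^8)² = 3.41×10^18 m².
From P = σAT⁴, T = (P / σA)^(1/4) = (1.16×10^29 / (5.67×10⁻⁸ × 3.41×10^18))^(1/4).
T = (6.00×10^17)^(1/4) = 27800 K.

T ≈ 27800 K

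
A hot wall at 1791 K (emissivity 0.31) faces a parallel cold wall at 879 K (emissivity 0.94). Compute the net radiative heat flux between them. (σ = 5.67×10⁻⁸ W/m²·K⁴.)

For two large parallel gray plates, q = σ(T₁⁴ − T₂⁴) / (1/ε₁ + 1/ε₂ − 1).
1/ε₁ + 1/ε₂ − 1 = 1/0.31 + 1/0.94 − 1 = 3.290.
T₁⁴ − T₂⁴ = 1.03×10^13 − 5.97×10^11 = 9.69×10^12 K⁴.
q = 5.67×10⁻⁸ × 9.69×10^12 / 3.290 = 1.67×10^5 W/m².

q ≈ 1.67×10^5 W/m²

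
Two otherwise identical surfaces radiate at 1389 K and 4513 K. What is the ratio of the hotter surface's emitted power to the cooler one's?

ratio ≈ 111

P ∝ T⁴, so the ratio is (4513/1389)⁴ = (3.249)⁴ = 111.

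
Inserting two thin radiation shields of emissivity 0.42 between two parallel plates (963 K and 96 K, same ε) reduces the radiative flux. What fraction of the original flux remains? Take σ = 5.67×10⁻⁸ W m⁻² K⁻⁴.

With N identical shields there are N+1 = 3 gaps in series, each with the same radiative resistance, so the flux falls to 1/(N+1) of its unshielded value.

ratio ≈ 0.333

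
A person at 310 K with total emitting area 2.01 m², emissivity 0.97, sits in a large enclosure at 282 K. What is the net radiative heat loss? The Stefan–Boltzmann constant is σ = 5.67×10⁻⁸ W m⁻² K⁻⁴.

Q = εσA(T⁴ − T_s⁴). T⁴ − T_s⁴ = (310)⁴ − (282)⁴ = 9.24×10^9 − 6.32×10^9 = 2.91×10^9 K⁴.
Q = 0.97 × 5.67×10⁻⁸ × 2.01 × 2.91×10^9 = 322 W.

Q ≈ 322 W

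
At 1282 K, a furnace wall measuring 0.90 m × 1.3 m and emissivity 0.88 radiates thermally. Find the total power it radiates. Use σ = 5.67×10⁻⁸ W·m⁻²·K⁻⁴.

P ≈ 1.58×10^5 W

A = 0.90 × 1.3 = 1.17 m².
P = εσAT⁴ = 0.88 × 5.67×10⁻⁸ × 1.17 × (1282)⁴ = 0.88 × 5.67×10⁻⁸ × 1.17 × 2.70×10^12.
P = 1.58×10^5 W.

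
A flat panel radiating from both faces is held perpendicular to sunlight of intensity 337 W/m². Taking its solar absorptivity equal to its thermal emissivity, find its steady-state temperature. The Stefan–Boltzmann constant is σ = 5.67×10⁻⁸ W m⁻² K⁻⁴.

T ≈ 233 K

Absorbed flux αS = emitted flux 2εσT⁴ per unit area; with α = ε this gives T = (S/2σ)^(1/4).
T = (337 / (2 × 5.67×10⁻⁸))^(1/4) = (2.97×10^9)^(1/4).
T = 233 K.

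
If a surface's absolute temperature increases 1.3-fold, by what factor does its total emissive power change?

factor ≈ 2.86

P ∝ T⁴, so the power scales as (1.3)⁴ = 2.86.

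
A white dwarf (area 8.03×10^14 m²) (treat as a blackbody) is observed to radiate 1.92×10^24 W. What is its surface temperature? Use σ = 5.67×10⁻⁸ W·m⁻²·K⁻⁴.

T ≈ 14300 K

From P = σAT⁴, T = (P / σA)^(1/4) = (1.92×10^24 / (5.67×10⁻⁸ × 8.03×10^14))^(1/4).
T = (4.22×10^16)^(1/4) = 14300 K.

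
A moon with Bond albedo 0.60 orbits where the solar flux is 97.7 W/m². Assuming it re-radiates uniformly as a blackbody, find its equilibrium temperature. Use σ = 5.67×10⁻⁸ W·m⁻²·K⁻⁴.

T ≈ 115 K

Power absorbed = (1−a)S·πR²; power emitted = 4πR²σT⁴. Equating and cancelling πR²:
T = ((1−a)S / 4σ)^(1/4) = (39.1 / (4 × 5.67×10⁻⁸))^(1/4) = (1.72×10^8)^(1/4).
T = 115 K.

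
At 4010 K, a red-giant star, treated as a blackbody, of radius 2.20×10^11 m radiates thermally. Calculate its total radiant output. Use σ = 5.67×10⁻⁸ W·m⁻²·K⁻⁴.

P ≈ 8.92×10^30 W

A = 4πr² = 4π × (2.20×10^11)² = 6.08×10^23 m².
P = σAT⁴ = 5.67×10⁻⁸ × 6.08×10^23 × (4010)⁴ = 5.67×10⁻⁸ × 6.08×10^23 × 2.59×10^14.
P = 8.92×10^30 W.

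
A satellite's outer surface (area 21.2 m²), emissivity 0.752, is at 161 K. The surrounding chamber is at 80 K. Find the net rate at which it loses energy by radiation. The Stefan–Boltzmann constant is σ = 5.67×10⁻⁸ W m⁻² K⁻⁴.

Q ≈ 570 W

Q = εσA(T⁴ − T_s⁴). T⁴ − T_s⁴ = (161)⁴ − (80)⁴ = 6.72×10^8 − 4.10×10^7 = 6.31×10^8 K⁴.
Q = 0.752 × 5.67×10⁻⁸ × 21.2 × 6.31×10^8 = 570 W.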